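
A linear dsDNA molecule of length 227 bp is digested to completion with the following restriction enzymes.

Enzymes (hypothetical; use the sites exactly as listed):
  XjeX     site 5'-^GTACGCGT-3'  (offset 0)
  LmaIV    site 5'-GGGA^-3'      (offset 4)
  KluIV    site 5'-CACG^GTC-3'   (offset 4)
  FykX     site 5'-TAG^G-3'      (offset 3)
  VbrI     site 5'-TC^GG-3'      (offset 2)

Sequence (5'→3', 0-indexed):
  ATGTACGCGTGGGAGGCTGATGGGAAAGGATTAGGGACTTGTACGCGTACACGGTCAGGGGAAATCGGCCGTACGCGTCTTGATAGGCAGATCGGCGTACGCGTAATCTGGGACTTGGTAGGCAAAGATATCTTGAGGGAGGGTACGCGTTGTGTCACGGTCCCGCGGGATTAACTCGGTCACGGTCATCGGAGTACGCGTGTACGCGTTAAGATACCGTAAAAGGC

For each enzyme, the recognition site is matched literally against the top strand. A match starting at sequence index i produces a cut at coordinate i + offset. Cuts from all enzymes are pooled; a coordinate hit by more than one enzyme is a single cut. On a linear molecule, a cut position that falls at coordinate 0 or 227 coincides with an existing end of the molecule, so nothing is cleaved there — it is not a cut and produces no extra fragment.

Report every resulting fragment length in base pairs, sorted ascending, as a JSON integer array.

[2,2,3,3,3,3,4,4,6,7,7,7,8,8,9,9,11,11,12,13,16,17,17,19,26]

Scan for sites:
  XjeX (GTACGCGT, off=0): starts [2, 40, 70, 96, 142, 193, 201] → cuts [2, 40, 70, 96, 142, 193, 201]
  LmaIV (GGGA, off=4): starts [10, 21, 33, 58, 109, 136, 166] → cuts [14, 25, 37, 62, 113, 140, 170]
  KluIV (CACGGTC, off=4): starts [49, 155, 180] → cuts [53, 159, 184]
  FykX (TAGG, off=3): starts [31, 83, 118] → cuts [34, 86, 121]
  VbrI (TCGG, off=2): starts [64, 91, 175, 188] → cuts [66, 93, 177, 190]

All cut coordinates (distinct, sorted): [2, 14, 25, 34, 37, 40, 53, 62, 66, 70, 86, 93, 96, 113, 121, 140, 142, 159, 170, 177, 184, 190, 193, 201]

Fragment lengths:
  [0,2): 2 bp
  [2,14): 12 bp
  [14,25): 11 bp
  [25,34): 9 bp
  [34,37): 3 bp
  [37,40): 3 bp
  [40,53): 13 bp
  [53,62): 9 bp
  [62,66): 4 bp
  [66,70): 4 bp
  [70,86): 16 bp
  [86,93): 7 bp
  [93,96): 3 bp
  [96,113): 17 bp
  [113,121): 8 bp
  [121,140): 19 bp
  [140,142): 2 bp
  [142,159): 17 bp
  [159,170): 11 bp
  [170,177): 7 bp
  [177,184): 7 bp
  [184,190): 6 bp
  [190,193): 3 bp
  [193,201): 8 bp
  [201,227): 26 bp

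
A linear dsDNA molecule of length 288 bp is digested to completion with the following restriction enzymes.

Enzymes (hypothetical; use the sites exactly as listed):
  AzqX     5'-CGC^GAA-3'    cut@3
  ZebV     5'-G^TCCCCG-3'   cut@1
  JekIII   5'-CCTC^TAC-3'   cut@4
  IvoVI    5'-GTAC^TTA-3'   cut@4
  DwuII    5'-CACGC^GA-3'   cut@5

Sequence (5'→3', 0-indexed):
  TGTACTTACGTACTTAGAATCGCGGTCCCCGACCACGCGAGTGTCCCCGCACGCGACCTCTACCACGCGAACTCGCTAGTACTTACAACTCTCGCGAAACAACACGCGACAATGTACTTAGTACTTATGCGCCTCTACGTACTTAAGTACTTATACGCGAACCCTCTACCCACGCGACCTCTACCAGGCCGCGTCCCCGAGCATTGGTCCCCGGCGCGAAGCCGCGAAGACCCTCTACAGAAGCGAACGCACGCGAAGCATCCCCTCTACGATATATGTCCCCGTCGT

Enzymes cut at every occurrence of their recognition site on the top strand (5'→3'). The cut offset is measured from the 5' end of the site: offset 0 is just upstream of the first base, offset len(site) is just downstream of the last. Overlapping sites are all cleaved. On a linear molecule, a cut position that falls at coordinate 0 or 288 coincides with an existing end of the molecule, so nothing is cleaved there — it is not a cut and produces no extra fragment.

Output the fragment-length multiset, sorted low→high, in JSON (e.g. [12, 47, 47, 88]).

[5,5,6,6,7,7,8,8,8,8,8,8,9,10,10,10,10,11,11,11,12,12,12,13,13,13,14,14,19]

Per-enzyme occurrences:
  AzqX (CGCGAA, off=3): starts [65, 92, 155, 214, 222, 251] → cuts [68, 95, 158, 217, 225, 254]
  ZebV (GTCCCCG, off=1): starts [24, 42, 192, 206, 277] → cuts [25, 43, 193, 207, 278]
  JekIII (CCTCTAC, off=4): starts [56, 131, 162, 177, 231, 263] → cuts [60, 135, 166, 181, 235, 267]
  IvoVI (GTACTTA, off=4): starts [1, 9, 78, 113, 120, 138, 146] → cuts [5, 13, 82, 117, 124, 142, 150]
  DwuII (CACGCGA, off=5): starts [33, 49, 63, 102, 170, 249] → cuts [38, 54, 68, 107, 175, 254]

Pooled cuts: [5, 13, 25, 38, 43, 54, 60, 68, 82, 95, 107, 117, 124, 135, 142, 150, 158, 166, 175, 181, 193, 207, 217, 225, 235, 254, 267, 278]

Fragment lengths:
  [0,5): 5 bp
  [5,13): 8 bp
  [13,25): 12 bp
  [25,38): 13 bp
  [38,43): 5 bp
  [43,54): 11 bp
  [54,60): 6 bp
  [60,68): 8 bp
  [68,82): 14 bp
  [82,95): 13 bp
  [95,107): 12 bp
  [107,117): 10 bp
  [117,124): 7 bp
  [124,135): 11 bp
  [135,142): 7 bp
  [142,150): 8 bp
  [150,158): 8 bp
  [158,166): 8 bp
  [166,175): 9 bp
  [175,181): 6 bp
  [181,193): 12 bp
  [193,207): 14 bp
  [207,217): 10 bp
  [217,225): 8 bp
  [225,235): 10 bp
  [235,254): 19 bp
  [254,267): 13 bp
  [267,278): 11 bp
  [278,288): 10 bp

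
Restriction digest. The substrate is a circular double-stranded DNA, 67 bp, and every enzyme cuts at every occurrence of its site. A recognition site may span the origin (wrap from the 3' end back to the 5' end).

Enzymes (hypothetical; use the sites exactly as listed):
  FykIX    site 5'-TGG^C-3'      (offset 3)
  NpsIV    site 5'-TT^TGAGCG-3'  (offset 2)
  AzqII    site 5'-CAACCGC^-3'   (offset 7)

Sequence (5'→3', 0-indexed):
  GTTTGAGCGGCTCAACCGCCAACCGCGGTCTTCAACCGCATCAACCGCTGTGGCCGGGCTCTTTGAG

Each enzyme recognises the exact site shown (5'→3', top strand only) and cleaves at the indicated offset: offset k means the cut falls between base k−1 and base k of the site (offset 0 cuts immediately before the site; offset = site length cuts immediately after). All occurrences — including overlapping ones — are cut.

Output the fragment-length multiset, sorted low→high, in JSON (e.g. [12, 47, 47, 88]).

Site scan:
  FykIX TGGC/3: at [50] ⇒ [53]
  NpsIV TTTGAGCG/2: at [1] ⇒ [3]
  AzqII CAACCGC/7: at [12, 19, 32, 41] ⇒ [19, 26, 39, 48]

All cut coordinates (distinct, sorted): [3, 19, 26, 39, 48, 53]

Fragments:
  3→19: 16 bp
  19→26: 7 bp
  26→39: 13 bp
  39→48: 9 bp
  48→53: 5 bp
  53→3 (wrap): 67-53+3 = 17 bp

[5,7,9,13,16,17]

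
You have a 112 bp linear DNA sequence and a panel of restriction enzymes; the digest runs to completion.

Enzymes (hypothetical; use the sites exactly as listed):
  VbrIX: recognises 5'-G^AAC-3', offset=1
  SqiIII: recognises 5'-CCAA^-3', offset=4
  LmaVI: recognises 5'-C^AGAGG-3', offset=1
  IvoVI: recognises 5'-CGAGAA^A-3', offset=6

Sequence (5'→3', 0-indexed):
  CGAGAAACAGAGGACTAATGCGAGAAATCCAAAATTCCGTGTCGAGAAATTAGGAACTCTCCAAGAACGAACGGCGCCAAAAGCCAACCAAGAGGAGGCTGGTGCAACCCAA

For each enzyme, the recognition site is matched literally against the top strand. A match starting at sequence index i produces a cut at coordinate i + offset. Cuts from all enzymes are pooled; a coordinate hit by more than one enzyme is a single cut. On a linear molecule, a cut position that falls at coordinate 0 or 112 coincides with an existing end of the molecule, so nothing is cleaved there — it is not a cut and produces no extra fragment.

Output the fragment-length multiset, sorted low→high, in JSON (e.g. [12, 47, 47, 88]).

Scan for sites:
  VbrIX GAAC/1: at [53, 64, 68] ⇒ [54, 65, 69]
  SqiIII CCAA/4: at [28, 60, 76, 83, 87, 108] ⇒ [32, 64, 80, 87, 91] (position 112 is a terminus of the linear molecule — no cut)
  LmaVI CAGAGG/1: at [7] ⇒ [8]
  IvoVI CGAGAAA/6: at [0, 20, 42] ⇒ [6, 26, 48]

All cut coordinates (distinct, sorted): [6, 8, 26, 32, 48, 54, 64, 65, 69, 80, 87, 91]

Fragment lengths:
  [0,6): 6 bp
  [6,8): 2 bp
  [8,26): 18 bp
  [26,32): 6 bp
  [32,48): 16 bp
  [48,54): 6 bp
  [54,64): 10 bp
  [64,65): 1 bp
  [65,69): 4 bp
  [69,80): 11 bp
  [80,87): 7 bp
  [87,91): 4 bp
  [91,112): 21 bp

[1,2,4,4,6,6,6,7,10,11,16,18,21]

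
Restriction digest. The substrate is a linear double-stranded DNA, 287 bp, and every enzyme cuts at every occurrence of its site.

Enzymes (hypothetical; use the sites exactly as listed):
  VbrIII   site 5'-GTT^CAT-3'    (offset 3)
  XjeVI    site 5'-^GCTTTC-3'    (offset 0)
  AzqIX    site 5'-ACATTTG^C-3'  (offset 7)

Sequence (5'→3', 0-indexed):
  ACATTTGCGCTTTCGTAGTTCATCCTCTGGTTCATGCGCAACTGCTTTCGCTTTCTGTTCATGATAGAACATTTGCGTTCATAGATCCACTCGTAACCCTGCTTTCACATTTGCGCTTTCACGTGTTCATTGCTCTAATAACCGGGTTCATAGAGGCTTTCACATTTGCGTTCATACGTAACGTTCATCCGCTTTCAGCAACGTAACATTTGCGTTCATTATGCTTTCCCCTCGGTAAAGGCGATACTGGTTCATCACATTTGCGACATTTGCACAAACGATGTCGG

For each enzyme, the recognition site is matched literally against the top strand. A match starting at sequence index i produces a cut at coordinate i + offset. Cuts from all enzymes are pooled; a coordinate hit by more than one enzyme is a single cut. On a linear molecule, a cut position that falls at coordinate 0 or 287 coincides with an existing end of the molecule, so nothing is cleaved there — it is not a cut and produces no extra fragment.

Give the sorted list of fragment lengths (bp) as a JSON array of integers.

Per-enzyme occurrences:
  VbrIII GTTCAT/3: at [17, 29, 56, 76, 124, 145, 169, 182, 213, 249] ⇒ [20, 32, 59, 79, 127, 148, 172, 185, 216, 252]
  XjeVI GCTTTC/0: at [8, 43, 49, 100, 114, 155, 190, 222] ⇒ [8, 43, 49, 100, 114, 155, 190, 222]
  AzqIX ACATTTGC/7: at [0, 68, 106, 161, 205, 256, 265] ⇒ [7, 75, 113, 168, 212, 263, 272]

Pooled cuts: [7, 8, 20, 32, 43, 49, 59, 75, 79, 100, 113, 114, 127, 148, 155, 168, 172, 185, 190, 212, 216, 222, 252, 263, 272]

Fragments:
  [0,7): 7 bp
  [7,8): 1 bp
  [8,20): 12 bp
  [20,32): 12 bp
  [32,43): 11 bp
  [43,49): 6 bp
  [49,59): 10 bp
  [59,75): 16 bp
  [75,79): 4 bp
  [79,100): 21 bp
  [100,113): 13 bp
  [113,114): 1 bp
  [114,127): 13 bp
  [127,148): 21 bp
  [148,155): 7 bp
  [155,168): 13 bp
  [168,172): 4 bp
  [172,185): 13 bp
  [185,190): 5 bp
  [190,212): 22 bp
  [212,216): 4 bp
  [216,222): 6 bp
  [222,252): 30 bp
  [252,263): 11 bp
  [263,272): 9 bp
  [272,287): 15 bp

[1,1,4,4,4,5,6,6,7,7,9,10,11,11,12,12,13,13,13,13,15,16,21,21,22,30]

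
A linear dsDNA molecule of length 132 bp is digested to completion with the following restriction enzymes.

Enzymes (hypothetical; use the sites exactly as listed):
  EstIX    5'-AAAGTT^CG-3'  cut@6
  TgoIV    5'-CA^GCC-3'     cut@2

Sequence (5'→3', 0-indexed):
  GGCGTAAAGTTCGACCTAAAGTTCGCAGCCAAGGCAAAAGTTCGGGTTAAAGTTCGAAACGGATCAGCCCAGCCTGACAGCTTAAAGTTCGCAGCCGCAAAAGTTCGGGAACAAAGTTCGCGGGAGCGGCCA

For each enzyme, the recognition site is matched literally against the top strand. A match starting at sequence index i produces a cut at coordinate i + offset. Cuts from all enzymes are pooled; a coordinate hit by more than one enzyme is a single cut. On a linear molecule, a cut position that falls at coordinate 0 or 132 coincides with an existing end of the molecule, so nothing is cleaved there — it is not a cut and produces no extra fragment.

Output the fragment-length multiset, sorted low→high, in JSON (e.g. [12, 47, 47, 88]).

[4,4,5,11,12,12,12,12,13,14,15,18]

Scan for sites:
  EstIX (AAAGTTCG, off=6): starts [5, 17, 36, 48, 83, 99, 112] → cuts [11, 23, 42, 54, 89, 105, 118]
  TgoIV (CAGCC, off=2): starts [25, 64, 69, 91] → cuts [27, 66, 71, 93]

Pooled cuts: [11, 23, 27, 42, 54, 66, 71, 89, 93, 105, 118]

Fragment lengths:
  [0,11): 11 bp
  [11,23): 12 bp
  [23,27): 4 bp
  [27,42): 15 bp
  [42,54): 12 bp
  [54,66): 12 bp
  [66,71): 5 bp
  [71,89): 18 bp
  [89,93): 4 bp
  [93,105): 12 bp
  [105,118): 13 bp
  [118,132): 14 bp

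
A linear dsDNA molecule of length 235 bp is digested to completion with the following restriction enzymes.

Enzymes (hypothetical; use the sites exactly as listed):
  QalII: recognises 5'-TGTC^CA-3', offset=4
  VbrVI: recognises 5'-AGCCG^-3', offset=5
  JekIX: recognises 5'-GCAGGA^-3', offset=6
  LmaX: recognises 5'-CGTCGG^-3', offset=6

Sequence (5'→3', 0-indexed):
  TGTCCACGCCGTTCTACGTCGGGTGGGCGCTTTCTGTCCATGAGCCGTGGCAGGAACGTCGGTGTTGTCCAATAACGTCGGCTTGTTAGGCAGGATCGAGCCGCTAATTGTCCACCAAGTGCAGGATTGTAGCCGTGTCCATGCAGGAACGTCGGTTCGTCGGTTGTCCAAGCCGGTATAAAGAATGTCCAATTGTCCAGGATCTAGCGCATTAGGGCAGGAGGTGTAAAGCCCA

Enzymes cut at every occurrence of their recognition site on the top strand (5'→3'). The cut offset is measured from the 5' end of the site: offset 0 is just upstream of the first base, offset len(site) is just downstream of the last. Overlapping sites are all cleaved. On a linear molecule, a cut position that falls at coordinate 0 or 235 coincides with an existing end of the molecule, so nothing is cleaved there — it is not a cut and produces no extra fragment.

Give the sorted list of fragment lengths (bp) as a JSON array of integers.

Site scan:
  QalII (TGTCCA, off=4): starts [0, 34, 65, 108, 135, 164, 185, 193] → cuts [4, 38, 69, 112, 139, 168, 189, 197]
  VbrVI (AGCCG, off=5): starts [42, 98, 130, 170] → cuts [47, 103, 135, 175]
  JekIX (GCAGGA, off=6): starts [49, 89, 120, 142, 216] → cuts [55, 95, 126, 148, 222]
  LmaX (CGTCGG, off=6): starts [16, 56, 75, 149, 157] → cuts [22, 62, 81, 155, 163]

All cut coordinates (distinct, sorted): [4, 22, 38, 47, 55, 62, 69, 81, 95, 103, 112, 126, 135, 139, 148, 155, 163, 168, 175, 189, 197, 222]

Fragments:
  [0,4): 4 bp
  [4,22): 18 bp
  [22,38): 16 bp
  [38,47): 9 bp
  [47,55): 8 bp
  [55,62): 7 bp
  [62,69): 7 bp
  [69,81): 12 bp
  [81,95): 14 bp
  [95,103): 8 bp
  [103,112): 9 bp
  [112,126): 14 bp
  [126,135): 9 bp
  [135,139): 4 bp
  [139,148): 9 bp
  [148,155): 7 bp
  [155,163): 8 bp
  [163,168): 5 bp
  [168,175): 7 bp
  [175,189): 14 bp
  [189,197): 8 bp
  [197,222): 25 bp
  [222,235): 13 bp

[4,4,5,7,7,7,7,8,8,8,8,9,9,9,9,12,13,14,14,14,16,18,25]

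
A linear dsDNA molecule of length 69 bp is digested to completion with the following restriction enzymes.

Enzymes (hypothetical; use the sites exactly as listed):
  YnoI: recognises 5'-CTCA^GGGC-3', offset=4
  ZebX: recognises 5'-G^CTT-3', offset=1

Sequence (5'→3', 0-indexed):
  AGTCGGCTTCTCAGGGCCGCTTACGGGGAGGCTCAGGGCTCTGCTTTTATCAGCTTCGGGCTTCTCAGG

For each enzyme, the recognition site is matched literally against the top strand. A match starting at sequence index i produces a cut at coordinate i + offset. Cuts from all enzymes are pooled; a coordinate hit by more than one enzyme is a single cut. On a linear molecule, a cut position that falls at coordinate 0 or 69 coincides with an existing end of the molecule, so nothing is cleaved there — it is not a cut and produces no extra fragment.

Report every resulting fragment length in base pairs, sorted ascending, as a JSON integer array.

[6,6,7,7,8,9,10,16]

Site scan:
  YnoI (CTCAGGGC, off=4): starts [9, 31] → cuts [13, 35]
  ZebX (GCTT, off=1): starts [5, 18, 42, 52, 59] → cuts [6, 19, 43, 53, 60]

Pooled cuts: [6, 13, 19, 35, 43, 53, 60]

Fragment lengths:
  [0,6): 6 bp
  [6,13): 7 bp
  [13,19): 6 bp
  [19,35): 16 bp
  [35,43): 8 bp
  [43,53): 10 bp
  [53,60): 7 bp
  [60,69): 9 bp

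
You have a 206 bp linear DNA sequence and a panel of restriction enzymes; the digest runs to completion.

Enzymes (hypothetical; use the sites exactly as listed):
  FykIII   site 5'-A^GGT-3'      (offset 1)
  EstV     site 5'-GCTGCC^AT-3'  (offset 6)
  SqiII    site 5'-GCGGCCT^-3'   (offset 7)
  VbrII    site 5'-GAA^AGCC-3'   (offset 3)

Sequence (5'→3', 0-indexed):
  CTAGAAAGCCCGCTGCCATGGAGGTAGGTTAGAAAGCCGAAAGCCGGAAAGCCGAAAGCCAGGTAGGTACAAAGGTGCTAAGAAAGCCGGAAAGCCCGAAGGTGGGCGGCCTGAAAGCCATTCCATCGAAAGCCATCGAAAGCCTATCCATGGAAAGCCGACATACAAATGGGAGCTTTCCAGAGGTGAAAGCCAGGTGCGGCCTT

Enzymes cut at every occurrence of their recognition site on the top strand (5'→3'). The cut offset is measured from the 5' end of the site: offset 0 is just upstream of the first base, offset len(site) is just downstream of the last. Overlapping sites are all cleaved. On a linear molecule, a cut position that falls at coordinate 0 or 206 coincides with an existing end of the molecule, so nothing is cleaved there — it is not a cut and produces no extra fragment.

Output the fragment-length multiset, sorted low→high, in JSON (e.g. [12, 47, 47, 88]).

Per-enzyme occurrences:
  FykIII (AGGT, off=1): starts [21, 25, 60, 64, 72, 99, 183, 194] → cuts [22, 26, 61, 65, 73, 100, 184, 195]
  EstV (GCTGCCAT, off=6): starts [11] → cuts [17]
  SqiII (GCGGCCT, off=7): starts [105, 198] → cuts [112, 205]
  VbrII (GAAAGCC, off=3): starts [3, 31, 38, 46, 53, 81, 89, 112, 127, 137, 152, 187] → cuts [6, 34, 41, 49, 56, 84, 92, 115, 130, 140, 155, 190]

All cut coordinates (distinct, sorted): [6, 17, 22, 26, 34, 41, 49, 56, 61, 65, 73, 84, 92, 100, 112, 115, 130, 140, 155, 184, 190, 195, 205]

Fragments:
  [0,6): 6 bp
  [6,17): 11 bp
  [17,22): 5 bp
  [22,26): 4 bp
  [26,34): 8 bp
  [34,41): 7 bp
  [41,49): 8 bp
  [49,56): 7 bp
  [56,61): 5 bp
  [61,65): 4 bp
  [65,73): 8 bp
  [73,84): 11 bp
  [84,92): 8 bp
  [92,100): 8 bp
  [100,112): 12 bp
  [112,115): 3 bp
  [115,130): 15 bp
  [130,140): 10 bp
  [140,155): 15 bp
  [155,184): 29 bp
  [184,190): 6 bp
  [190,195): 5 bp
  [195,205): 10 bp
  [205,206): 1 bp

[1,3,4,4,5,5,5,6,6,7,7,8,8,8,8,8,10,10,11,11,12,15,15,29]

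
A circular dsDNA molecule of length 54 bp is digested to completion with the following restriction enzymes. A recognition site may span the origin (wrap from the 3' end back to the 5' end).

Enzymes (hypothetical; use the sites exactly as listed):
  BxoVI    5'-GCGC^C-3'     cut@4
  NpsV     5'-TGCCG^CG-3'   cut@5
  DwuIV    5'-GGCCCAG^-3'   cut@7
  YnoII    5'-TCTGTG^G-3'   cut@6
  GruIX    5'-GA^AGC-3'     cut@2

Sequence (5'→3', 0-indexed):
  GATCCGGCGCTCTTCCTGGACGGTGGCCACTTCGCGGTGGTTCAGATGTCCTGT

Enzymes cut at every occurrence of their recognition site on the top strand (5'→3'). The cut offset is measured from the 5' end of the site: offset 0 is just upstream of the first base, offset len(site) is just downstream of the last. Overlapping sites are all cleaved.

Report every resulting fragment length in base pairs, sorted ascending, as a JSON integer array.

Scan for sites:
  BxoVI (GCGCC, off=4): no sites
  NpsV (TGCCGCG, off=5): no sites
  DwuIV (GGCCCAG, off=7): no sites
  YnoII (TCTGTGG, off=6): no sites
  GruIX (GAAGC, off=2): no sites

All cut coordinates (distinct, sorted): ∅

Fragment lengths:
  no cuts → one circular fragment of 54 bp

[54]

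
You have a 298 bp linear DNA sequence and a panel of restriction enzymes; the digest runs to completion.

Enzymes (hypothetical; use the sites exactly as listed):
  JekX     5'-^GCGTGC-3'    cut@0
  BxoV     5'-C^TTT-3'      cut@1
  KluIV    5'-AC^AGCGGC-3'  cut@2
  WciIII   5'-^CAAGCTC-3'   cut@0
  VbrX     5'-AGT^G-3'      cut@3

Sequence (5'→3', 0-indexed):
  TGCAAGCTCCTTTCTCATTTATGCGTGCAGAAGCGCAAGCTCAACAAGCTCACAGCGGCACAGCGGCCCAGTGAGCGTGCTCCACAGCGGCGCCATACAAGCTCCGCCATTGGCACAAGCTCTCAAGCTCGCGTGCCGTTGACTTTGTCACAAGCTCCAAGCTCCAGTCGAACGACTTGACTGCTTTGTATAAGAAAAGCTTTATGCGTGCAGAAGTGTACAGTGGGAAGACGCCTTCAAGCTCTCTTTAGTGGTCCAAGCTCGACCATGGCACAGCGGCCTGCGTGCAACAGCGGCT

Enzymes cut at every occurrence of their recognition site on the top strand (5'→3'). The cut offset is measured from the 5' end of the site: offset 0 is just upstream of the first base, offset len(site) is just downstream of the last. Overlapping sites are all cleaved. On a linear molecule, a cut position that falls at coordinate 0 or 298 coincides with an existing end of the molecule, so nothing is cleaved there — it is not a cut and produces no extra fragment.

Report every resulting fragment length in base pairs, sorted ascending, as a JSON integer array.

[2,2,4,5,6,7,7,7,7,7,8,8,8,8,9,9,9,9,11,11,12,12,12,13,13,13,16,18,18,27]

Site scan:
  JekX GCGTGC/0: at [22, 74, 130, 205, 282] ⇒ [22, 74, 130, 205, 282]
  BxoV CTTT/1: at [9, 142, 183, 199, 245] ⇒ [10, 143, 184, 200, 246]
  KluIV ACAGCGGC/2: at [51, 59, 83, 272, 289] ⇒ [53, 61, 85, 274, 291]
  WciIII CAAGCTC/0: at [2, 35, 44, 97, 115, 123, 150, 157, 237, 256] ⇒ [2, 35, 44, 97, 115, 123, 150, 157, 237, 256]
  VbrX AGTG/3: at [69, 214, 221, 249] ⇒ [72, 217, 224, 252]

All cut coordinates (distinct, sorted): [2, 10, 22, 35, 44, 53, 61, 72, 74, 85, 97, 115, 123, 130, 143, 150, 157, 184, 200, 205, 217, 224, 237, 246, 252, 256, 274, 282, 291]

Fragments:
  [0,2): 2 bp
  [2,10): 8 bp
  [10,22): 12 bp
  [22,35): 13 bp
  [35,44): 9 bp
  [44,53): 9 bp
  [53,61): 8 bp
  [61,72): 11 bp
  [72,74): 2 bp
  [74,85): 11 bp
  [85,97): 12 bp
  [97,115): 18 bp
  [115,123): 8 bp
  [123,130): 7 bp
  [130,143): 13 bp
  [143,150): 7 bp
  [150,157): 7 bp
  [157,184): 27 bp
  [184,200): 16 bp
  [200,205): 5 bp
  [205,217): 12 bp
  [217,224): 7 bp
  [224,237): 13 bp
  [237,246): 9 bp
  [246,252): 6 bp
  [252,256): 4 bp
  [256,274): 18 bp
  [274,282): 8 bp
  [282,291): 9 bp
  [291,298): 7 bp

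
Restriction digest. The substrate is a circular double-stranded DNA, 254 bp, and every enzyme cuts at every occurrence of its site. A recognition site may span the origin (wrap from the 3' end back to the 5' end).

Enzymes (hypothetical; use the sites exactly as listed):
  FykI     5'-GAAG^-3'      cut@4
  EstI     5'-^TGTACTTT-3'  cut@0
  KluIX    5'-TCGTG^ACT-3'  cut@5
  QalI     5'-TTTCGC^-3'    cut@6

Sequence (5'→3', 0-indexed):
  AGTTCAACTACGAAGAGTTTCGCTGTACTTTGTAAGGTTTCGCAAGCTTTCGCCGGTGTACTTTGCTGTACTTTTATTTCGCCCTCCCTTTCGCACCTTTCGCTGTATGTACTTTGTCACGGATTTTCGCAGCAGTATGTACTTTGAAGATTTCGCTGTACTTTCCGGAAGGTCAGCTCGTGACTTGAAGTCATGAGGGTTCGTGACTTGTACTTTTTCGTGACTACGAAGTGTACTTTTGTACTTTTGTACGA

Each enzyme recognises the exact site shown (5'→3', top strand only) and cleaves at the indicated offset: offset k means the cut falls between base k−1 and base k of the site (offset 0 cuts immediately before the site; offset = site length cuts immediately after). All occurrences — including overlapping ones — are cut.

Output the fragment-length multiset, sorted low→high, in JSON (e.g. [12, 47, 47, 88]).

Per-enzyme occurrences:
  FykI GAAG/4: at [11, 145, 167, 186, 227, 252] ⇒ [2, 15, 149, 171, 190, 231]
  EstI TGTACTTT/0: at [23, 56, 66, 107, 137, 156, 208, 231, 239] ⇒ [23, 56, 66, 107, 137, 156, 208, 231, 239]
  KluIX TCGTGACT/5: at [177, 200, 217] ⇒ [182, 205, 222]
  QalI TTTCGC/6: at [17, 37, 47, 76, 88, 97, 124, 150] ⇒ [23, 43, 53, 82, 94, 103, 130, 156]

All cut coordinates (distinct, sorted): [2, 15, 23, 43, 53, 56, 66, 82, 94, 103, 107, 130, 137, 149, 156, 171, 182, 190, 205, 208, 222, 231, 239]

Fragments:
  2→15: 13 bp
  15→23: 8 bp
  23→43: 20 bp
  43→53: 10 bp
  53→56: 3 bp
  56→66: 10 bp
  66→82: 16 bp
  82→94: 12 bp
  94→103: 9 bp
  103→107: 4 bp
  107→130: 23 bp
  130→137: 7 bp
  137→149: 12 bp
  149→156: 7 bp
  156→171: 15 bp
  171→182: 11 bp
  182→190: 8 bp
  190→205: 15 bp
  205→208: 3 bp
  208→222: 14 bp
  222→231: 9 bp
  231→239: 8 bp
  239→2 (wrap): 254-239+2 = 17 bp

[3,3,4,7,7,8,8,8,9,9,10,10,11,12,12,13,14,15,15,16,17,20,23]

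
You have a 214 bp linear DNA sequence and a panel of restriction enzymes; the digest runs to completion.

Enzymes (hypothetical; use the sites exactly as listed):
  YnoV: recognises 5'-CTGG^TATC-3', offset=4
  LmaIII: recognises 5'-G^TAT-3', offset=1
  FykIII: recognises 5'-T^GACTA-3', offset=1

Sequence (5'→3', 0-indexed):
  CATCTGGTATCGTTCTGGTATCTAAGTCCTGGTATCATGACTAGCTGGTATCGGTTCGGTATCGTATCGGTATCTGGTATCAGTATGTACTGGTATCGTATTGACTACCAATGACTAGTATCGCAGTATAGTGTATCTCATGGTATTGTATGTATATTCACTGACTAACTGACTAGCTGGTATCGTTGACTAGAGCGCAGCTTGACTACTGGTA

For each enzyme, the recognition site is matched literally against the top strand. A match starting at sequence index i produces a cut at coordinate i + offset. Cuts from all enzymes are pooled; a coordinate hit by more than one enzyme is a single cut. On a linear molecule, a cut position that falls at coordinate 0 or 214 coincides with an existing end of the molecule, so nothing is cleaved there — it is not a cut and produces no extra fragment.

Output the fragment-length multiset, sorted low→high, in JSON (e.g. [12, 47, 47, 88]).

[4,4,5,5,5,6,6,6,6,7,7,7,7,8,8,10,10,10,10,10,10,11,11,11,14,16]

Scan for sites:
  YnoV (CTGGTATC, off=4): starts [3, 14, 28, 44, 73, 89, 176] → cuts [7, 18, 32, 48, 77, 93, 180]
  LmaIII (GTAT, off=1): starts [6, 17, 31, 47, 58, 63, 69, 76, 82, 92, 97, 117, 125, 132, 142, 147, 151, 179] → cuts [7, 18, 32, 48, 59, 64, 70, 77, 83, 93, 98, 118, 126, 133, 143, 148, 152, 180]
  FykIII (TGACTA, off=1): starts [37, 101, 111, 161, 169, 186, 202] → cuts [38, 102, 112, 162, 170, 187, 203]

Pooled cuts: [7, 18, 32, 38, 48, 59, 64, 70, 77, 83, 93, 98, 102, 112, 118, 126, 133, 143, 148, 152, 162, 170, 180, 187, 203]

Fragments:
  [0,7): 7 bp
  [7,18): 11 bp
  [18,32): 14 bp
  [32,38): 6 bp
  [38,48): 10 bp
  [48,59): 11 bp
  [59,64): 5 bp
  [64,70): 6 bp
  [70,77): 7 bp
  [77,83): 6 bp
  [83,93): 10 bp
  [93,98): 5 bp
  [98,102): 4 bp
  [102,112): 10 bp
  [112,118): 6 bp
  [118,126): 8 bp
  [126,133): 7 bp
  [133,143): 10 bp
  [143,148): 5 bp
  [148,152): 4 bp
  [152,162): 10 bp
  [162,170): 8 bp
  [170,180): 10 bp
  [180,187): 7 bp
  [187,203): 16 bp
  [203,214): 11 bp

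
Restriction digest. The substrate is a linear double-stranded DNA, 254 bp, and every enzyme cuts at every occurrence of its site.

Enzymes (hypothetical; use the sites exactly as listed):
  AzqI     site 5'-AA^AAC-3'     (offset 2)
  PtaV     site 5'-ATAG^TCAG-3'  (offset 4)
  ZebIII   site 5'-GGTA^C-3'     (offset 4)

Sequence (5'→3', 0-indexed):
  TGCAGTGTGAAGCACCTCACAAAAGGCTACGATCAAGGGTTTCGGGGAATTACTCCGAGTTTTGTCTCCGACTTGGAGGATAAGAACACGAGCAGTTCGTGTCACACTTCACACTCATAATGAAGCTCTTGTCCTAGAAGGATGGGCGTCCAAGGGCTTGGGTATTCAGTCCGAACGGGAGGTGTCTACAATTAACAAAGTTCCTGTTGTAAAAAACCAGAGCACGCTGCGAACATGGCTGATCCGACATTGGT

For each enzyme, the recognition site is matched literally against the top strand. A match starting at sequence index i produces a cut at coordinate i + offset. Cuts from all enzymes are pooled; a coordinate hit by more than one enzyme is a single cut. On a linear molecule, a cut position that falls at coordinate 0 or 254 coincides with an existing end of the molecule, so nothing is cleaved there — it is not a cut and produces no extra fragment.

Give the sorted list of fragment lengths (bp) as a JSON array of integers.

[40,214]

Per-enzyme occurrences:
  AzqI (AAAAC, off=2): starts [212] → cuts [214]
  PtaV (ATAGTCAG, off=4): no sites
  ZebIII (GGTAC, off=4): no sites

All cut coordinates (distinct, sorted): [214]

Fragments:
  [0,214): 214 bp
  [214,254): 40 bp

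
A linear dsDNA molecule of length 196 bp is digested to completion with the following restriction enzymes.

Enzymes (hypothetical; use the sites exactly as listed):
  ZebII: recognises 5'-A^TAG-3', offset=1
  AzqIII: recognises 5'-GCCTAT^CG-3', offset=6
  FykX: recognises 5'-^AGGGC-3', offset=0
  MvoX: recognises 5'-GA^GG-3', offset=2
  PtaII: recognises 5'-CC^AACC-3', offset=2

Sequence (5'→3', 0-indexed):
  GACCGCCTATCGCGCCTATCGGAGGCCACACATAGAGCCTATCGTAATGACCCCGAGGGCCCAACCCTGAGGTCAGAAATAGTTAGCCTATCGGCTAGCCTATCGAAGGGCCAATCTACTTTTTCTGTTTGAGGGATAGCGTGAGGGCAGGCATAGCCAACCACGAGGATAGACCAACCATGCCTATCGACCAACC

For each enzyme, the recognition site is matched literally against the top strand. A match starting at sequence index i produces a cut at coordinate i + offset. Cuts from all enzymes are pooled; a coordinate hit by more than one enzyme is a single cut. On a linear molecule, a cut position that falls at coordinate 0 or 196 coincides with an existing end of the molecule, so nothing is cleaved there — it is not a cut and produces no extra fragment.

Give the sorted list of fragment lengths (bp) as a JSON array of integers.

Scan for sites:
  ZebII (ATAG, off=1): starts [31, 78, 135, 152, 168] → cuts [32, 79, 136, 153, 169]
  AzqIII (GCCTATCG, off=6): starts [4, 13, 36, 85, 97, 181] → cuts [10, 19, 42, 91, 103, 187]
  FykX (AGGGC, off=0): starts [55, 106, 143] → cuts [55, 106, 143]
  MvoX (GAGG, off=2): starts [21, 54, 68, 130, 142, 164] → cuts [23, 56, 70, 132, 144, 166]
  PtaII (CCAACC, off=2): starts [60, 156, 173, 190] → cuts [62, 158, 175, 192]

Pooled cuts: [10, 19, 23, 32, 42, 55, 56, 62, 70, 79, 91, 103, 106, 132, 136, 143, 144, 153, 158, 166, 169, 175, 187, 192]

Fragments:
  [0,10): 10 bp
  [10,19): 9 bp
  [19,23): 4 bp
  [23,32): 9 bp
  [32,42): 10 bp
  [42,55): 13 bp
  [55,56): 1 bp
  [56,62): 6 bp
  [62,70): 8 bp
  [70,79): 9 bp
  [79,91): 12 bp
  [91,103): 12 bp
  [103,106): 3 bp
  [106,132): 26 bp
  [132,136): 4 bp
  [136,143): 7 bp
  [143,144): 1 bp
  [144,153): 9 bp
  [153,158): 5 bp
  [158,166): 8 bp
  [166,169): 3 bp
  [169,175): 6 bp
  [175,187): 12 bp
  [187,192): 5 bp
  [192,196): 4 bp

[1,1,3,3,4,4,4,5,5,6,6,7,8,8,9,9,9,9,10,10,12,12,12,13,26]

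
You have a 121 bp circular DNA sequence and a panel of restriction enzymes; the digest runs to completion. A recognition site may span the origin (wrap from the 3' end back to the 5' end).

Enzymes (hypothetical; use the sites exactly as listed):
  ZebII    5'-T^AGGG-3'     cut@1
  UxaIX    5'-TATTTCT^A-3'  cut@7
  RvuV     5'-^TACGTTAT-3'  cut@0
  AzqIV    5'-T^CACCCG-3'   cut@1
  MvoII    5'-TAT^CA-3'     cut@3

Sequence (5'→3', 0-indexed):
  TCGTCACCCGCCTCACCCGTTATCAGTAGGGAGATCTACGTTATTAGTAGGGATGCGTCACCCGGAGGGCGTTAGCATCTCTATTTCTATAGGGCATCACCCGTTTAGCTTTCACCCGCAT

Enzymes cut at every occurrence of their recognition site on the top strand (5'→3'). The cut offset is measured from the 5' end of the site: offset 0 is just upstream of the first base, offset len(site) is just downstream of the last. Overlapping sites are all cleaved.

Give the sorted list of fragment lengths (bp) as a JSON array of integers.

Scan for sites:
  ZebII TAGGG/1: at [26, 47, 89] ⇒ [27, 48, 90]
  UxaIX TATTTCTA/7: at [81] ⇒ [88]
  RvuV TACGTTAT/0: at [36] ⇒ [36]
  AzqIV TCACCCG/1: at [3, 12, 57, 96, 111] ⇒ [4, 13, 58, 97, 112]
  MvoII TATCA/3: at [20] ⇒ [23]

Pooled cuts: [4, 13, 23, 27, 36, 48, 58, 88, 90, 97, 112]

Fragments:
  4→13: 9 bp
  13→23: 10 bp
  23→27: 4 bp
  27→36: 9 bp
  36→48: 12 bp
  48→58: 10 bp
  58→88: 30 bp
  88→90: 2 bp
  90→97: 7 bp
  97→112: 15 bp
  112→4 (wrap): 121-112+4 = 13 bp

[2,4,7,9,9,10,10,12,13,15,30]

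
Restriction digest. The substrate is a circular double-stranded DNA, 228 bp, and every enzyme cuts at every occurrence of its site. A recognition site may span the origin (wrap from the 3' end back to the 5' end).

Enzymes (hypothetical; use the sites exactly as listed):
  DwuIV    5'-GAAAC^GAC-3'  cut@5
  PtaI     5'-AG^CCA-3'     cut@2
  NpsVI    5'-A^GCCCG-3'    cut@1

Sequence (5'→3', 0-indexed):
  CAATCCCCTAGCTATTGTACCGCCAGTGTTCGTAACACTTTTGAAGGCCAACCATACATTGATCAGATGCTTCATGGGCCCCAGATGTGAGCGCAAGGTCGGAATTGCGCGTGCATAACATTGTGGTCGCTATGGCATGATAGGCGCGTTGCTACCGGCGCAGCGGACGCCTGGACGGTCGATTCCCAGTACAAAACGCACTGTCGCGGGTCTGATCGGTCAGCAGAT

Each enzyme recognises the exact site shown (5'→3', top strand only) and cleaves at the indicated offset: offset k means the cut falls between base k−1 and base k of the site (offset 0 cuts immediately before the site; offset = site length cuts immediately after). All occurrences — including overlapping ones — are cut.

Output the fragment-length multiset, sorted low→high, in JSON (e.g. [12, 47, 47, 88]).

[228]

Per-enzyme occurrences:
  DwuIV (GAAACGAC, off=5): no sites
  PtaI (AGCCA, off=2): no sites
  NpsVI (AGCCCG, off=1): no sites

All cut coordinates (distinct, sorted): ∅

Fragment lengths:
  no cuts → one circular fragment of 228 bp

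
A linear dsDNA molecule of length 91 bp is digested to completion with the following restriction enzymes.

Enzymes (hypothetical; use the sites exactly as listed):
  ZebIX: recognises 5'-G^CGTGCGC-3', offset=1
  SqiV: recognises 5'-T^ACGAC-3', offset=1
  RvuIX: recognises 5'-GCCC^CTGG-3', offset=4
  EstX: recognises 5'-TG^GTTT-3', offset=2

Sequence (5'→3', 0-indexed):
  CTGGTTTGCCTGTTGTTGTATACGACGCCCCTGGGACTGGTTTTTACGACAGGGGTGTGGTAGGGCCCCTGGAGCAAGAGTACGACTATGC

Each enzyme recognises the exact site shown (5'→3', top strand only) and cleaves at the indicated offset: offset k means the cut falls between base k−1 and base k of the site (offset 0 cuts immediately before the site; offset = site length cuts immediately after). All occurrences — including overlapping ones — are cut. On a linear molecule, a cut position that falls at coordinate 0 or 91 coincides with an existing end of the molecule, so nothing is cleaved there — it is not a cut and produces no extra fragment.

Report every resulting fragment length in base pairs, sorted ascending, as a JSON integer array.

Site scan:
  ZebIX (GCGTGCGC, off=1): no sites
  SqiV (TACGAC, off=1): starts [20, 44, 80] → cuts [21, 45, 81]
  RvuIX (GCCCCTGG, off=4): starts [26, 64] → cuts [30, 68]
  EstX (TGGTTT, off=2): starts [1, 37] → cuts [3, 39]

All cut coordinates (distinct, sorted): [3, 21, 30, 39, 45, 68, 81]

Fragments:
  [0,3): 3 bp
  [3,21): 18 bp
  [21,30): 9 bp
  [30,39): 9 bp
  [39,45): 6 bp
  [45,68): 23 bp
  [68,81): 13 bp
  [81,91): 10 bp

[3,6,9,9,10,13,18,23]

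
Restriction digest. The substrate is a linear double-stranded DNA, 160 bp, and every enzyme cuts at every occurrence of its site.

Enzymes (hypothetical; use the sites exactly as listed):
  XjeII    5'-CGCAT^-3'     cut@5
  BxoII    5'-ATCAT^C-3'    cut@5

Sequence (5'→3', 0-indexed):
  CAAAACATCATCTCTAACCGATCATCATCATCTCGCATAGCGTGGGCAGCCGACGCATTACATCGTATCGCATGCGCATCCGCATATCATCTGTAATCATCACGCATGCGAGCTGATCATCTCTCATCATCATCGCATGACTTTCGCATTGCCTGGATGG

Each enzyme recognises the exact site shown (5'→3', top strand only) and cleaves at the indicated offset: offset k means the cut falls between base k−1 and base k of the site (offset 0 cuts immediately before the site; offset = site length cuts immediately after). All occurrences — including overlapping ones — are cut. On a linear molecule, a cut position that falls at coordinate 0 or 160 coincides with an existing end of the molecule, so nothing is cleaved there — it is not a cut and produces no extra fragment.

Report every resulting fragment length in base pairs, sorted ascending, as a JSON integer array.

Per-enzyme occurrences:
  XjeII (CGCAT, off=5): starts [33, 53, 68, 74, 80, 102, 133, 144] → cuts [38, 58, 73, 79, 85, 107, 138, 149]
  BxoII (ATCATC, off=5): starts [6, 20, 23, 26, 85, 95, 115, 125, 128] → cuts [11, 25, 28, 31, 90, 100, 120, 130, 133]

All cut coordinates (distinct, sorted): [11, 25, 28, 31, 38, 58, 73, 79, 85, 90, 100, 107, 120, 130, 133, 138, 149]

Fragment lengths:
  [0,11): 11 bp
  [11,25): 14 bp
  [25,28): 3 bp
  [28,31): 3 bp
  [31,38): 7 bp
  [38,58): 20 bp
  [58,73): 15 bp
  [73,79): 6 bp
  [79,85): 6 bp
  [85,90): 5 bp
  [90,100): 10 bp
  [100,107): 7 bp
  [107,120): 13 bp
  [120,130): 10 bp
  [130,133): 3 bp
  [133,138): 5 bp
  [138,149): 11 bp
  [149,160): 11 bp

[3,3,3,5,5,6,6,7,7,10,10,11,11,11,13,14,15,20]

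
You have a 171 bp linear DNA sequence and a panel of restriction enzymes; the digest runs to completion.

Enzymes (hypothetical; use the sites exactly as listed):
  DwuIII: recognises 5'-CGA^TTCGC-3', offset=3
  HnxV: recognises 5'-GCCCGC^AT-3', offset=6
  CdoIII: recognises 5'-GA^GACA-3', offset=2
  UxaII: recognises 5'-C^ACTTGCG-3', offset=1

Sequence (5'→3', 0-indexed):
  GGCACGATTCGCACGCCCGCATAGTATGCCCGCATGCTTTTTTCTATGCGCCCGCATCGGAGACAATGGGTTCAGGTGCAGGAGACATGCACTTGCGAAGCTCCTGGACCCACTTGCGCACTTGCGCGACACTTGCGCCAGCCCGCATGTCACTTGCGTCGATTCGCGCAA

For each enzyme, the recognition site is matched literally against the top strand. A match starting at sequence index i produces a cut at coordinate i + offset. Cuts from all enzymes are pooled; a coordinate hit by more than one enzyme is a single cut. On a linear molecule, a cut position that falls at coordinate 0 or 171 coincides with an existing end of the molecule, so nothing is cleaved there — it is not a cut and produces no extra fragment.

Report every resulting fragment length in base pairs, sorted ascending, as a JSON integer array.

[5,6,7,7,8,9,11,11,13,13,16,21,22,22]

Site scan:
  DwuIII (CGATTCGC, off=3): starts [4, 159] → cuts [7, 162]
  HnxV (GCCCGCAT, off=6): starts [14, 27, 49, 140] → cuts [20, 33, 55, 146]
  CdoIII (GAGACA, off=2): starts [59, 81] → cuts [61, 83]
  UxaII (CACTTGCG, off=1): starts [89, 110, 118, 129, 150] → cuts [90, 111, 119, 130, 151]

All cut coordinates (distinct, sorted): [7, 20, 33, 55, 61, 83, 90, 111, 119, 130, 146, 151, 162]

Fragments:
  [0,7): 7 bp
  [7,20): 13 bp
  [20,33): 13 bp
  [33,55): 22 bp
  [55,61): 6 bp
  [61,83): 22 bp
  [83,90): 7 bp
  [90,111): 21 bp
  [111,119): 8 bp
  [119,130): 11 bp
  [130,146): 16 bp
  [146,151): 5 bp
  [151,162): 11 bp
  [162,171): 9 bp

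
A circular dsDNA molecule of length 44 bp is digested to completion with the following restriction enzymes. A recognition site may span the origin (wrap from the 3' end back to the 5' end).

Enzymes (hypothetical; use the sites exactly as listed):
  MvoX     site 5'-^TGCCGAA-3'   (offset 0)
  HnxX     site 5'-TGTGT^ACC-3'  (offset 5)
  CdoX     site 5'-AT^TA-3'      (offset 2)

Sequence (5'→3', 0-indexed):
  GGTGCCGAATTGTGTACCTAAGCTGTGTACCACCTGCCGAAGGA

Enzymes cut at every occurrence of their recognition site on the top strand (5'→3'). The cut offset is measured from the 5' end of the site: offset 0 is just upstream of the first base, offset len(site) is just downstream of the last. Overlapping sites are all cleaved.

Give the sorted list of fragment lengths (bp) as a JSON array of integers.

[6,12,13,13]

Per-enzyme occurrences:
  MvoX TGCCGAA/0: at [2, 34] ⇒ [2, 34]
  HnxX TGTGTACC/5: at [10, 23] ⇒ [15, 28]
  CdoX (ATTA, off=2): no sites

Pooled cuts: [2, 15, 28, 34]

Fragments:
  2→15: 13 bp
  15→28: 13 bp
  28→34: 6 bp
  34→2 (wrap): 44-34+2 = 12 bp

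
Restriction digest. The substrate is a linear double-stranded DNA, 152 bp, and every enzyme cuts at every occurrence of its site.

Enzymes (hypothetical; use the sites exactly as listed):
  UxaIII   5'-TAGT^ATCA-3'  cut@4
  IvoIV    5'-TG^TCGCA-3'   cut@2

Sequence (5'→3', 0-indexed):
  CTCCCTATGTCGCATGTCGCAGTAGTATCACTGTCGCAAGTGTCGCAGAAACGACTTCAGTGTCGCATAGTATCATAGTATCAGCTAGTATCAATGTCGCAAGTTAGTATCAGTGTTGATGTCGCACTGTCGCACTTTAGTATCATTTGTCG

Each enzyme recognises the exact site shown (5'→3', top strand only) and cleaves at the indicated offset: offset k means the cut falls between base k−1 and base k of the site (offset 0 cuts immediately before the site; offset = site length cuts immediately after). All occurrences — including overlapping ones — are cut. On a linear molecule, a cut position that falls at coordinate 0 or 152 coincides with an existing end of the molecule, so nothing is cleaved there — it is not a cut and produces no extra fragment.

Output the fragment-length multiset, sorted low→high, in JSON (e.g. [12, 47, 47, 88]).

[7,7,7,8,8,9,9,9,10,10,11,12,12,13,20]

Scan for sites:
  UxaIII (TAGTATCA, off=4): starts [22, 67, 75, 85, 104, 137] → cuts [26, 71, 79, 89, 108, 141]
  IvoIV (TGTCGCA, off=2): starts [7, 14, 31, 40, 60, 94, 119, 127] → cuts [9, 16, 33, 42, 62, 96, 121, 129]

All cut coordinates (distinct, sorted): [9, 16, 26, 33, 42, 62, 71, 79, 89, 96, 108, 121, 129, 141]

Fragment lengths:
  [0,9): 9 bp
  [9,16): 7 bp
  [16,26): 10 bp
  [26,33): 7 bp
  [33,42): 9 bp
  [42,62): 20 bp
  [62,71): 9 bp
  [71,79): 8 bp
  [79,89): 10 bp
  [89,96): 7 bp
  [96,108): 12 bp
  [108,121): 13 bp
  [121,129): 8 bp
  [129,141): 12 bp
  [141,152): 11 bp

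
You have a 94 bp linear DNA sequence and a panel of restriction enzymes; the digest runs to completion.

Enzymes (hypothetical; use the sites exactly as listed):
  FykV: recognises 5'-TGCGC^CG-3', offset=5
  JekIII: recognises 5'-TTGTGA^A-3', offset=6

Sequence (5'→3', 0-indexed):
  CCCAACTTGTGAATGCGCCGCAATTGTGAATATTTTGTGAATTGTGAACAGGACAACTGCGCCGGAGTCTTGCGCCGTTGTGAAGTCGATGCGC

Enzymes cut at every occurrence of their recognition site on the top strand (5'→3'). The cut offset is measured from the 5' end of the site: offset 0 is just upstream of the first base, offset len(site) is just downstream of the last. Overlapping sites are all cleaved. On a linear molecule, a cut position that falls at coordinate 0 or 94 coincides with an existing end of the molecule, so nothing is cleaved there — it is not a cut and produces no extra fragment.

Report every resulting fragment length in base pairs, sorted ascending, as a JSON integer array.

[6,7,8,11,11,11,12,13,15]

Scan for sites:
  FykV TGCGCCG/5: at [13, 57, 70] ⇒ [18, 62, 75]
  JekIII TTGTGAA/6: at [6, 23, 34, 41, 77] ⇒ [12, 29, 40, 47, 83]

All cut coordinates (distinct, sorted): [12, 18, 29, 40, 47, 62, 75, 83]

Fragment lengths:
  [0,12): 12 bp
  [12,18): 6 bp
  [18,29): 11 bp
  [29,40): 11 bp
  [40,47): 7 bp
  [47,62): 15 bp
  [62,75): 13 bp
  [75,83): 8 bp
  [83,94): 11 bp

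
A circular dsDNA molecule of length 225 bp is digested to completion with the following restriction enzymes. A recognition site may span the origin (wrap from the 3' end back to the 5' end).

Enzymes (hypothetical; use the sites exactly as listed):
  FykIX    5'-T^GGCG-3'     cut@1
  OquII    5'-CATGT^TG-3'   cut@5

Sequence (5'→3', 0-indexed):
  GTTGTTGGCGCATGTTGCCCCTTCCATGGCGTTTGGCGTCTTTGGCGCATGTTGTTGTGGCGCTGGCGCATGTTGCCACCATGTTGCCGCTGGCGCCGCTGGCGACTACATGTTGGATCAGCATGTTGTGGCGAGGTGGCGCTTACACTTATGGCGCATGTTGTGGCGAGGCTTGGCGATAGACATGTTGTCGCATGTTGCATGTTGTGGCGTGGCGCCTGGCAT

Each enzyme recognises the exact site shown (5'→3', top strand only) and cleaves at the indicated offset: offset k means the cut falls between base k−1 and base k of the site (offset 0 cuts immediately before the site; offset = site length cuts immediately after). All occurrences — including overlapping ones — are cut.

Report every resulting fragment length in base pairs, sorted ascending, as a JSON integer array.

[3,3,3,4,5,6,6,7,7,7,8,9,9,9,9,9,9,10,10,11,12,13,13,14,14,15]

Site scan:
  FykIX (TGGCG, off=1): starts [5, 26, 33, 42, 57, 63, 90, 99, 128, 136, 151, 163, 173, 207, 212] → cuts [6, 27, 34, 43, 58, 64, 91, 100, 129, 137, 152, 164, 174, 208, 213]
  OquII (CATGTTG, off=5): starts [10, 47, 68, 79, 108, 121, 156, 183, 193, 200, 222] → cuts [2, 15, 52, 73, 84, 113, 126, 161, 188, 198, 205]

All cut coordinates (distinct, sorted): [2, 6, 15, 27, 34, 43, 52, 58, 64, 73, 84, 91, 100, 113, 126, 129, 137, 152, 161, 164, 174, 188, 198, 205, 208, 213]

Fragments:
  2→6: 4 bp
  6→15: 9 bp
  15→27: 12 bp
  27→34: 7 bp
  34→43: 9 bp
  43→52: 9 bp
  52→58: 6 bp
  58→64: 6 bp
  64→73: 9 bp
  73→84: 11 bp
  84→91: 7 bp
  91→100: 9 bp
  100→113: 13 bp
  113→126: 13 bp
  126→129: 3 bp
  129→137: 8 bp
  137→152: 15 bp
  152→161: 9 bp
  161→164: 3 bp
  164→174: 10 bp
  174→188: 14 bp
  188→198: 10 bp
  198→205: 7 bp
  205→208: 3 bp
  208→213: 5 bp
  213→2 (wrap): 225-213+2 = 14 bp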